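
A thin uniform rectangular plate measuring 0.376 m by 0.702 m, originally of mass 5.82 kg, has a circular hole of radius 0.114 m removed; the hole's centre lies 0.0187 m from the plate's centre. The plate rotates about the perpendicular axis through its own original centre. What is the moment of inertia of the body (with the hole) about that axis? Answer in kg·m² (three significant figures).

0.301

Unpierced body about its centre: I₀ = (1/12)M(a²+b²) = (1/12)(5.82)[(0.376)² + (0.702)²] = 0.30758 kg·m².
The removed disk has mass m = M·πr²/(ab) = (5.82)·π(0.114)²/(0.376·0.702) = 0.90024 kg (same uniform areal density).
Its moment of inertia about the rotation axis (parallel-axis theorem): I_hole = (1/2)mr² + md² = (1/2)(0.90024)(0.114)² + (0.90024)(0.0187)² = 0.0061646 kg·m².
Treating the hole as negative mass, I = I₀ − I_hole = 0.30758 − 0.0061646 = 0.30141 kg·m².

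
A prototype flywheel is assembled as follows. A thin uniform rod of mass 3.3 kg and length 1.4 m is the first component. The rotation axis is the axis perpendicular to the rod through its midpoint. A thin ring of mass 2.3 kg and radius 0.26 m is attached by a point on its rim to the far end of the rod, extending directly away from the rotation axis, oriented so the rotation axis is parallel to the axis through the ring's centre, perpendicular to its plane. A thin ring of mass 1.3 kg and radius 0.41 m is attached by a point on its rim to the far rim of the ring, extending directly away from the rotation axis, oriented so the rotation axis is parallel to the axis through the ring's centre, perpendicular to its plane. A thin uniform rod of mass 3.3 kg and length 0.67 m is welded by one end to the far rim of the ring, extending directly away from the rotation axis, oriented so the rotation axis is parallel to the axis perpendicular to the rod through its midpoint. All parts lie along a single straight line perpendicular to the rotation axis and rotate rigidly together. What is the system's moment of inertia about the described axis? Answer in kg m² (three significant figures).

Thin rod: I_cm = (1/12)ML² = (1/12)(3.3)(1.4)² = 0.539 kg m²; axis through the centre, so I = 0.539 kg m².
Thin ring: I_cm = MR² = (2.3)(0.26)² = 0.15548 kg m²; centre at d = 0.7 + 0.26 = 0.96 m, so I = I_cm + Md² gives I = 0.15548 + (2.3)(0.96)² = 2.2752 kg m².
Thin ring: I_cm = MR² = (1.3)(0.41)² = 0.21853 kg m²; centre at d = 0.7 + 0.26 + 0.26 + 0.41 = 1.63 m, so I = I_cm + Md² gives I = 0.21853 + (1.3)(1.63)² = 3.6725 kg m².
Thin rod: I_cm = (1/12)ML² = (1/12)(3.3)(0.67)² = 0.12345 kg m²; centre at d = 0.7 + 0.26 + 0.26 + 0.41 + 0.41 + 0.335 = 2.375 m, so I = I_cm + Md² gives I = 0.12345 + (3.3)(2.375)² = 18.738 kg m².
Total I = 0.539 + 2.2752 + 3.6725 + 18.738 = 25.224 kg m².

25.2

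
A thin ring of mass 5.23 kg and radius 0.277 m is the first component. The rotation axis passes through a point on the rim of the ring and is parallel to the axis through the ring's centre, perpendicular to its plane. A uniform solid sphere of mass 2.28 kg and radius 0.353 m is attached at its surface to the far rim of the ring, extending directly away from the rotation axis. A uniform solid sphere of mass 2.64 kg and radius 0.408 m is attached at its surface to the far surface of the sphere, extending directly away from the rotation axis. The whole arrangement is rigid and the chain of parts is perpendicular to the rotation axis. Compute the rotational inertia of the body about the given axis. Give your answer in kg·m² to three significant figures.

10.3

Thin ring: I_cm = MR² = (5.23)(0.277)² = 0.40129 kg·m²; centre at d = 0.277 m, so I = I_cm + Md² gives I = 0.40129 + (5.23)(0.277)² = 0.80259 kg·m².
Solid sphere: I_cm = (2/5)MR² = (2/5)(2.28)(0.353)² = 0.11364 kg·m²; centre at d = 0.277 + 0.277 + 0.353 = 0.907 m, so I = I_cm + Md² gives I = 0.11364 + (2.28)(0.907)² = 1.9893 kg·m².
Solid sphere: I_cm = (2/5)MR² = (2/5)(2.64)(0.408)² = 0.17579 kg·m²; centre at d = 0.277 + 0.277 + 0.353 + 0.353 + 0.408 = 1.668 m, so I = I_cm + Md² gives I = 0.17579 + (2.64)(1.668)² = 7.5209 kg·m².
Total I = 0.80259 + 1.9893 + 7.5209 = 10.313 kg·m².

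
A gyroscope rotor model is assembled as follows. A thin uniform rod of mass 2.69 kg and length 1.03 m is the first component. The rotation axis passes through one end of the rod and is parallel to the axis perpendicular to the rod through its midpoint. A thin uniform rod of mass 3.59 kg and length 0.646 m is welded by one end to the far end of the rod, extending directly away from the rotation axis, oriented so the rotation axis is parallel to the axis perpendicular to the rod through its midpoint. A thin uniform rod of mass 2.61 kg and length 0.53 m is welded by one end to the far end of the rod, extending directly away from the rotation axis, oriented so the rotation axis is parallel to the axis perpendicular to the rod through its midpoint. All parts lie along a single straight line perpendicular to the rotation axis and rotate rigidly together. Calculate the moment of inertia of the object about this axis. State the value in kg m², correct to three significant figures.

Thin rod: I_cm = (1/12)ML² = (1/12)(2.69)(1.03)² = 0.23782 kg m²; centre at d = 0.515 m, so the parallel axis theorem gives I = 0.23782 + (2.69)(0.515)² = 0.95127 kg m².
Thin rod: I_cm = (1/12)ML² = (1/12)(3.59)(0.646)² = 0.12485 kg m²; centre at d = 0.515 + 0.515 + 0.323 = 1.353 m, so the parallel axis theorem gives I = 0.12485 + (3.59)(1.353)² = 6.6967 kg m².
Thin rod: I_cm = (1/12)ML² = (1/12)(2.61)(0.53)² = 0.061096 kg m²; centre at d = 0.515 + 0.515 + 0.323 + 0.323 + 0.265 = 1.941 m, so the parallel axis theorem gives I = 0.061096 + (2.61)(1.941)² = 9.8942 kg m².
Total I = 0.95127 + 6.6967 + 9.8942 = 17.542 kg m².

17.5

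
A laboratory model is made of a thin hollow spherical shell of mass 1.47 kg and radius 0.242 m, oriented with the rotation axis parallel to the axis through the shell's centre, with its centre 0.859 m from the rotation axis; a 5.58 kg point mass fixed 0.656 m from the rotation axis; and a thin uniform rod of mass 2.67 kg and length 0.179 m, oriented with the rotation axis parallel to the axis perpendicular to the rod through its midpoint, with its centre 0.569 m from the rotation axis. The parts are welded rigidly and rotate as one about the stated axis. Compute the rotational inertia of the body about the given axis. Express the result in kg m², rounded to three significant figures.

Spherical shell: I_cm = (2/3)MR² = (2/3)(1.47)(0.242)² = 0.057393 kg m²; centre at d = 0.859 m, so I = I_cm + Md² gives I = 0.057393 + (1.47)(0.859)² = 1.1421 kg m².
Point mass: I_cm = 0; centre at d = 0.656 m, so I = I_cm + Md² gives I = 0 + (5.58)(0.656)² = 2.4013 kg m².
Thin rod: I_cm = (1/12)ML² = (1/12)(2.67)(0.179)² = 0.0071291 kg m²; centre at d = 0.569 m, so I = I_cm + Md² gives I = 0.0071291 + (2.67)(0.569)² = 0.87157 kg m².
Total I = 1.1421 + 2.4013 + 0.87157 = 4.4149 kg m².

4.41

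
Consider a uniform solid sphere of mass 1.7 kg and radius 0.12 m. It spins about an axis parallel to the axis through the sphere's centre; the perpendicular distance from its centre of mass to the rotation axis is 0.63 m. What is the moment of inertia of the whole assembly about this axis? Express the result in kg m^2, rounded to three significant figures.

0.685

I_cm = (2/5)MR² = (2/5)(1.7)(0.12)² = 0.009792 kg m^2; centre at d = 0.63 m, so I = I_cm + Md² gives I = 0.009792 + (1.7)(0.63)² = 0.68452 kg m^2.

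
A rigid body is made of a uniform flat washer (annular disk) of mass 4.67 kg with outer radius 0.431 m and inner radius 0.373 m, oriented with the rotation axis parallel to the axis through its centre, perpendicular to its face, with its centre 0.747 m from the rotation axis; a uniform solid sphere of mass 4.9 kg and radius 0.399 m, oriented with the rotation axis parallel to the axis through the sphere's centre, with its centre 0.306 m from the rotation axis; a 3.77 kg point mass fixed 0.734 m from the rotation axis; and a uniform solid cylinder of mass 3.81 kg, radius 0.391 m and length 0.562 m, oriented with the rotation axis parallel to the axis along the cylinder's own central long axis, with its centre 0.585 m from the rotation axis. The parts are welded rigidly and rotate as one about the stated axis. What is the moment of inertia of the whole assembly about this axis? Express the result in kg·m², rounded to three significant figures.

Annular disk: I_cm = (1/2)M(R²+r²) = (1/2)(4.67)[(0.431)² + (0.373)²] = 0.75862 kg·m²; centre at d = 0.747 m, so the parallel axis theorem gives I = 0.75862 + (4.67)(0.747)² = 3.3645 kg·m².
Solid sphere: I_cm = (2/5)MR² = (2/5)(4.9)(0.399)² = 0.31203 kg·m²; centre at d = 0.306 m, so the parallel axis theorem gives I = 0.31203 + (4.9)(0.306)² = 0.77085 kg·m².
Point mass: I_cm = 0; centre at d = 0.734 m, so the parallel axis theorem gives I = 0 + (3.77)(0.734)² = 2.0311 kg·m².
Solid cylinder: I_cm = (1/2)MR² = (1/2)(3.81)(0.391)² = 0.29124 kg·m²; centre at d = 0.585 m, so the parallel axis theorem gives I = 0.29124 + (3.81)(0.585)² = 1.5951 kg·m².
Total I = 3.3645 + 0.77085 + 2.0311 + 1.5951 = 7.7616 kg·m².

7.76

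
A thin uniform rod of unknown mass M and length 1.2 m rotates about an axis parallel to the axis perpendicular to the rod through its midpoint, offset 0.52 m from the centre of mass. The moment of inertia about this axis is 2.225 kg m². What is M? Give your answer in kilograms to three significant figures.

5.70

I = I_cm + Md² = (1/12)ML² + Md² = M·[0.0833333·(1.2)² + (0.52)²] = M·0.3904.
So M = 2.225 / 0.3904 = 5.6993 kg.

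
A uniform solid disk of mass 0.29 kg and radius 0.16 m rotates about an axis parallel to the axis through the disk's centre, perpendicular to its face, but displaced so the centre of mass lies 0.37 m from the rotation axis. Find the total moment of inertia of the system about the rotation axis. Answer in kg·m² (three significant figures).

0.0434

I_cm = (1/2)MR² = (1/2)(0.29)(0.16)² = 0.003712 kg·m²; centre at d = 0.37 m, so I = I_cm + Md² gives I = 0.003712 + (0.29)(0.37)² = 0.043413 kg·m².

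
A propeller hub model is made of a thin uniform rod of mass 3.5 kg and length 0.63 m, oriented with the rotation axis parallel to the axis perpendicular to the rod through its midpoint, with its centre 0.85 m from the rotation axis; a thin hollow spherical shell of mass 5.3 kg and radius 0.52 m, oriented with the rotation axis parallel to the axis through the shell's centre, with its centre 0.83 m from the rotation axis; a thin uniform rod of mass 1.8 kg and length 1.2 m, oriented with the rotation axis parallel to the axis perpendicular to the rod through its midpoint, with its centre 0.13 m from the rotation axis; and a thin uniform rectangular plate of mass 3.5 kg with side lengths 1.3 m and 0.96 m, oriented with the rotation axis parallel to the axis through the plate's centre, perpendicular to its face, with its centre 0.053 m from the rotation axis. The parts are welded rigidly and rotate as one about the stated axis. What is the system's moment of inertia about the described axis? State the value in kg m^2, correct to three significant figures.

Thin rod: I_cm = (1/12)ML² = (1/12)(3.5)(0.63)² = 0.11576 kg m^2; centre at d = 0.85 m, so the parallel axis theorem gives I = 0.11576 + (3.5)(0.85)² = 2.6445 kg m^2.
Spherical shell: I_cm = (2/3)MR² = (2/3)(5.3)(0.52)² = 0.95541 kg m^2; centre at d = 0.83 m, so the parallel axis theorem gives I = 0.95541 + (5.3)(0.83)² = 4.6066 kg m^2.
Thin rod: I_cm = (1/12)ML² = (1/12)(1.8)(1.2)² = 0.216 kg m^2; centre at d = 0.13 m, so the parallel axis theorem gives I = 0.216 + (1.8)(0.13)² = 0.24642 kg m^2.
Rectangular plate: I_cm = (1/12)M(a²+b²) = (1/12)(3.5)[(1.3)² + (0.96)²] = 0.76172 kg m^2; centre at d = 0.053 m, so the parallel axis theorem gives I = 0.76172 + (3.5)(0.053)² = 0.77155 kg m^2.
Total I = 2.6445 + 4.6066 + 0.24642 + 0.77155 = 8.2691 kg m^2.

8.27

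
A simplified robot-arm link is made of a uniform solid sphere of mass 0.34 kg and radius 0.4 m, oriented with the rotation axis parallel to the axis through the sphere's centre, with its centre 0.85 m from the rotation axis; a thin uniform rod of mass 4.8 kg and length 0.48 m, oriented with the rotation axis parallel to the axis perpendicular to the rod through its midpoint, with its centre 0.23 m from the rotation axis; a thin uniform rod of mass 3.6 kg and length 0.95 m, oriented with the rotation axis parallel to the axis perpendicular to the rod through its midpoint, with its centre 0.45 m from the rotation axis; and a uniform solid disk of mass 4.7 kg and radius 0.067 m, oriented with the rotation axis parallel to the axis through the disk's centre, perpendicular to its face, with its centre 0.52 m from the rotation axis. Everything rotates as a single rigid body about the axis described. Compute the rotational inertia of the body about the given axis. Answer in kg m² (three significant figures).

2.89

Solid sphere: I_cm = (2/5)MR² = (2/5)(0.34)(0.4)² = 0.02176 kg m²; centre at d = 0.85 m, so I = I_cm + Md² gives I = 0.02176 + (0.34)(0.85)² = 0.26741 kg m².
Thin rod: I_cm = (1/12)ML² = (1/12)(4.8)(0.48)² = 0.09216 kg m²; centre at d = 0.23 m, so I = I_cm + Md² gives I = 0.09216 + (4.8)(0.23)² = 0.34608 kg m².
Thin rod: I_cm = (1/12)ML² = (1/12)(3.6)(0.95)² = 0.27075 kg m²; centre at d = 0.45 m, so I = I_cm + Md² gives I = 0.27075 + (3.6)(0.45)² = 0.99975 kg m².
Solid disk: I_cm = (1/2)MR² = (1/2)(4.7)(0.067)² = 0.010549 kg m²; centre at d = 0.52 m, so I = I_cm + Md² gives I = 0.010549 + (4.7)(0.52)² = 1.2814 kg m².
Total I = 0.26741 + 0.34608 + 0.99975 + 1.2814 = 2.8947 kg m².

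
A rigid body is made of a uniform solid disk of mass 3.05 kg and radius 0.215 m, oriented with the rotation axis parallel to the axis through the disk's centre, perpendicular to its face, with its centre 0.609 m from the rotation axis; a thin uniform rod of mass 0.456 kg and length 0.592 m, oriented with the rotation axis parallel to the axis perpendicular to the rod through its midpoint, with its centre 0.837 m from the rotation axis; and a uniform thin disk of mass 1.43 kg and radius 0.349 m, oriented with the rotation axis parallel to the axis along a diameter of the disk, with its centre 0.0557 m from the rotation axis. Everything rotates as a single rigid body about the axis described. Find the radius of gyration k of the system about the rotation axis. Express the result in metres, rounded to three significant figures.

0.566

Solid disk: I_cm = (1/2)MR² = (1/2)(3.05)(0.215)² = 0.070493 kg m²; centre at d = 0.609 m, so the parallel axis theorem gives I = 0.070493 + (3.05)(0.609)² = 1.2017 kg m².
Thin rod: I_cm = (1/12)ML² = (1/12)(0.456)(0.592)² = 0.013318 kg m²; centre at d = 0.837 m, so the parallel axis theorem gives I = 0.013318 + (0.456)(0.837)² = 0.33278 kg m².
Thin disk: I_cm = (1/4)MR² = (1/4)(1.43)(0.349)² = 0.043544 kg m²; centre at d = 0.0557 m, so the parallel axis theorem gives I = 0.043544 + (1.43)(0.0557)² = 0.04798 kg m².
Total I = 1.5824 kg m²; total mass M = 4.936 kg.
k = √(I/M) = √(1.5824/4.936) = 0.56621 m.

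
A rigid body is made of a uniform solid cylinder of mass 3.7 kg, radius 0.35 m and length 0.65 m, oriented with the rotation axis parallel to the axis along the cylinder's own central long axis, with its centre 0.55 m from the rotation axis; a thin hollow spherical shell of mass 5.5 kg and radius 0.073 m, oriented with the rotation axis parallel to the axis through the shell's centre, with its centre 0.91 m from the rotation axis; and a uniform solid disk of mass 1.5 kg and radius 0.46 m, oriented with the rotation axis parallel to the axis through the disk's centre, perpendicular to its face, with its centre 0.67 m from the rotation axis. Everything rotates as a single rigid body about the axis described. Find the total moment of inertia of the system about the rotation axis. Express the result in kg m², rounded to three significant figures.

Solid cylinder: I_cm = (1/2)MR² = (1/2)(3.7)(0.35)² = 0.22662 kg m²; centre at d = 0.55 m, so the parallel axis theorem gives I = 0.22662 + (3.7)(0.55)² = 1.3459 kg m².
Spherical shell: I_cm = (2/3)MR² = (2/3)(5.5)(0.073)² = 0.01954 kg m²; centre at d = 0.91 m, so the parallel axis theorem gives I = 0.01954 + (5.5)(0.91)² = 4.5741 kg m².
Solid disk: I_cm = (1/2)MR² = (1/2)(1.5)(0.46)² = 0.1587 kg m²; centre at d = 0.67 m, so the parallel axis theorem gives I = 0.1587 + (1.5)(0.67)² = 0.83205 kg m².
Total I = 1.3459 + 4.5741 + 0.83205 = 6.752 kg m².

6.75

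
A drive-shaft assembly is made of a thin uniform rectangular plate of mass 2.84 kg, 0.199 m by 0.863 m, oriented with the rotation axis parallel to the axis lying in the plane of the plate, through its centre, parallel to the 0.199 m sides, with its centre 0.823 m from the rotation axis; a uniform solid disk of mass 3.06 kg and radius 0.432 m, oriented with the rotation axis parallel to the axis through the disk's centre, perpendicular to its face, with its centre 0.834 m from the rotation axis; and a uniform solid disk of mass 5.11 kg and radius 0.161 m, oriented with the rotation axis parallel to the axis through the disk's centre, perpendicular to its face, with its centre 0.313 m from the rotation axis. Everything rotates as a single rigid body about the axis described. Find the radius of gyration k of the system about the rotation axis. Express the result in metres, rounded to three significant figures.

0.679

Rectangular plate: I_cm = (1/12)Mb² = (1/12)(2.84)(0.863)² = 0.17626 kg m^2; centre at d = 0.823 m, so I = I_cm + Md² gives I = 0.17626 + (2.84)(0.823)² = 2.0999 kg m^2.
Solid disk: I_cm = (1/2)MR² = (1/2)(3.06)(0.432)² = 0.28553 kg m^2; centre at d = 0.834 m, so I = I_cm + Md² gives I = 0.28553 + (3.06)(0.834)² = 2.4139 kg m^2.
Solid disk: I_cm = (1/2)MR² = (1/2)(5.11)(0.161)² = 0.066228 kg m^2; centre at d = 0.313 m, so I = I_cm + Md² gives I = 0.066228 + (5.11)(0.313)² = 0.56685 kg m^2.
Total I = 5.0807 kg m^2; total mass M = 11.01 kg.
k = √(I/M) = √(5.0807/11.01) = 0.67931 m.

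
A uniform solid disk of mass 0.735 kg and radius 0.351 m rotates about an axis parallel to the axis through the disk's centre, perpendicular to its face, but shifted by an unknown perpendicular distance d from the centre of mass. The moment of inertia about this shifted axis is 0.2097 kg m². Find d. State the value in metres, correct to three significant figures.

0.473

About the centre-of-mass axis, I_cm = (1/2)MR² = (1/2)(0.735)(0.351)² = 0.045276 kg m².
Parallel axis theorem: I = I_cm + Md², so Md² = 0.2097 − 0.045276 = 0.16442 kg m².
d = √(0.16442 / 0.735) = 0.47298 m.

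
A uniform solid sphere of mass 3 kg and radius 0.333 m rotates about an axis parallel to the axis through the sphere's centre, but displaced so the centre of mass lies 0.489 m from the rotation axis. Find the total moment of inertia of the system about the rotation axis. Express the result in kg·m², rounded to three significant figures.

0.850

I_cm = (2/5)MR² = (2/5)(3)(0.333)² = 0.13307 kg·m²; centre at d = 0.489 m, so I = I_cm + Md² gives I = 0.13307 + (3)(0.489)² = 0.85043 kg·m².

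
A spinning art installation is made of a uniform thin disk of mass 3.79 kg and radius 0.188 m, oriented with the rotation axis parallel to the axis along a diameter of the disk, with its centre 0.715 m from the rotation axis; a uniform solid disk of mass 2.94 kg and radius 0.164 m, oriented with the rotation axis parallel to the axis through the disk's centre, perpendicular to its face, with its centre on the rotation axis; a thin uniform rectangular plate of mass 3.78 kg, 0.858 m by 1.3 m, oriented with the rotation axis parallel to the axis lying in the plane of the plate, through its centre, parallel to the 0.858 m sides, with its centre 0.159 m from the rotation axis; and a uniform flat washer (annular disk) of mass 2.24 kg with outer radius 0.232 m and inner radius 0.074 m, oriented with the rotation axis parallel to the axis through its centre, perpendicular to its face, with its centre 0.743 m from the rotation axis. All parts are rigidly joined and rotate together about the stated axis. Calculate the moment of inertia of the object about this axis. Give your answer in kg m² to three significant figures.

3.94

Thin disk: I_cm = (1/4)MR² = (1/4)(3.79)(0.188)² = 0.033488 kg m²; centre at d = 0.715 m, so the parallel axis theorem gives I = 0.033488 + (3.79)(0.715)² = 1.971 kg m².
Solid disk: I_cm = (1/2)MR² = (1/2)(2.94)(0.164)² = 0.039537 kg m²; axis through the centre, so I = 0.039537 kg m².
Rectangular plate: I_cm = (1/12)Mb² = (1/12)(3.78)(1.3)² = 0.53235 kg m²; centre at d = 0.159 m, so the parallel axis theorem gives I = 0.53235 + (3.78)(0.159)² = 0.62791 kg m².
Annular disk: I_cm = (1/2)M(R²+r²) = (1/2)(2.24)[(0.232)² + (0.074)²] = 0.066416 kg m²; centre at d = 0.743 m, so the parallel axis theorem gives I = 0.066416 + (2.24)(0.743)² = 1.303 kg m².
Total I = 1.971 + 0.039537 + 0.62791 + 1.303 = 3.9415 kg m².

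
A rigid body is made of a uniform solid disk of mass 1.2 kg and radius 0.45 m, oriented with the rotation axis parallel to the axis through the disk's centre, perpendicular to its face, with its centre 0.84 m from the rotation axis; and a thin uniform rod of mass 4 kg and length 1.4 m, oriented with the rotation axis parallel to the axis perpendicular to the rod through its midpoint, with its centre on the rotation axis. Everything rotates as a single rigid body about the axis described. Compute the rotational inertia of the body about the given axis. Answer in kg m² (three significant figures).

Solid disk: I_cm = (1/2)MR² = (1/2)(1.2)(0.45)² = 0.1215 kg m²; centre at d = 0.84 m, so the parallel axis theorem gives I = 0.1215 + (1.2)(0.84)² = 0.96822 kg m².
Thin rod: I_cm = (1/12)ML² = (1/12)(4)(1.4)² = 0.65333 kg m²; axis through the centre, so I = 0.65333 kg m².
Total I = 0.96822 + 0.65333 = 1.6216 kg m².

1.62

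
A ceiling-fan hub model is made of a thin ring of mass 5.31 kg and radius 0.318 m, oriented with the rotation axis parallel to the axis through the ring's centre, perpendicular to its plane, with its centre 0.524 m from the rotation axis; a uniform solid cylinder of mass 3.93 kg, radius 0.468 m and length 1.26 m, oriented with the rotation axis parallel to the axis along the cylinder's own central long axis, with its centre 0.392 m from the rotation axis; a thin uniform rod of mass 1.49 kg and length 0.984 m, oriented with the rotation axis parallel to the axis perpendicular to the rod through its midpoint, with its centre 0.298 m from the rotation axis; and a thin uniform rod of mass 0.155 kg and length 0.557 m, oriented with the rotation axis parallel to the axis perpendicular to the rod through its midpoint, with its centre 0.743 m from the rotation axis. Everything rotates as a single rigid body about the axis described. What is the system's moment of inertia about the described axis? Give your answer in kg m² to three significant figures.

3.37

Thin ring: I_cm = MR² = (5.31)(0.318)² = 0.53697 kg m²; centre at d = 0.524 m, so the parallel axis theorem gives I = 0.53697 + (5.31)(0.524)² = 1.995 kg m².
Solid cylinder: I_cm = (1/2)MR² = (1/2)(3.93)(0.468)² = 0.43038 kg m²; centre at d = 0.392 m, so the parallel axis theorem gives I = 0.43038 + (3.93)(0.392)² = 1.0343 kg m².
Thin rod: I_cm = (1/12)ML² = (1/12)(1.49)(0.984)² = 0.12023 kg m²; centre at d = 0.298 m, so the parallel axis theorem gives I = 0.12023 + (1.49)(0.298)² = 0.25254 kg m².
Thin rod: I_cm = (1/12)ML² = (1/12)(0.155)(0.557)² = 0.0040074 kg m²; centre at d = 0.743 m, so the parallel axis theorem gives I = 0.0040074 + (0.155)(0.743)² = 0.089575 kg m².
Total I = 1.995 + 1.0343 + 0.25254 + 0.089575 = 3.3714 kg m².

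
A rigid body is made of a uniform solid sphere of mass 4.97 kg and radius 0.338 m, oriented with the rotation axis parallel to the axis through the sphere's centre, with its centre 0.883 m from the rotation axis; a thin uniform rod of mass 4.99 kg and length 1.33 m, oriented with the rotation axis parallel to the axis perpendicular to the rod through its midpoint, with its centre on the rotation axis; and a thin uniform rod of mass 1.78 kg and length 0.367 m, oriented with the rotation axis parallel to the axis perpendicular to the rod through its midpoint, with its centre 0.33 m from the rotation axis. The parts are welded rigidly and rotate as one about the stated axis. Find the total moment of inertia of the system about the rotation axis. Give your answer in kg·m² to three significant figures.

5.05

Solid sphere: I_cm = (2/5)MR² = (2/5)(4.97)(0.338)² = 0.22712 kg·m²; centre at d = 0.883 m, so I = I_cm + Md² gives I = 0.22712 + (4.97)(0.883)² = 4.1022 kg·m².
Thin rod: I_cm = (1/12)ML² = (1/12)(4.99)(1.33)² = 0.73557 kg·m²; axis through the centre, so I = 0.73557 kg·m².
Thin rod: I_cm = (1/12)ML² = (1/12)(1.78)(0.367)² = 0.019979 kg·m²; centre at d = 0.33 m, so I = I_cm + Md² gives I = 0.019979 + (1.78)(0.33)² = 0.21382 kg·m².
Total I = 4.1022 + 0.73557 + 0.21382 = 5.0516 kg·m².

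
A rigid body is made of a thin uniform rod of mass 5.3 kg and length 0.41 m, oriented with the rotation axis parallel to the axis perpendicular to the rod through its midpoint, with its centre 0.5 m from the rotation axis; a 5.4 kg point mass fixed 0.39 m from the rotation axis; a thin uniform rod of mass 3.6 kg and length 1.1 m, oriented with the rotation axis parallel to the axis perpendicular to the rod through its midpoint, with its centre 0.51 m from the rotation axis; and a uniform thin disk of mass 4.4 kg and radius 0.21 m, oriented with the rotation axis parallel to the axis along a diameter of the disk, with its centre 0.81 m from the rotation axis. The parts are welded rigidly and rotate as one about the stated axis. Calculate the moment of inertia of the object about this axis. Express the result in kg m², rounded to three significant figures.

Thin rod: I_cm = (1/12)ML² = (1/12)(5.3)(0.41)² = 0.074244 kg m²; centre at d = 0.5 m, so the parallel axis theorem gives I = 0.074244 + (5.3)(0.5)² = 1.3992 kg m².
Point mass: I_cm = 0; centre at d = 0.39 m, so the parallel axis theorem gives I = 0 + (5.4)(0.39)² = 0.82134 kg m².
Thin rod: I_cm = (1/12)ML² = (1/12)(3.6)(1.1)² = 0.363 kg m²; centre at d = 0.51 m, so the parallel axis theorem gives I = 0.363 + (3.6)(0.51)² = 1.2994 kg m².
Thin disk: I_cm = (1/4)MR² = (1/4)(4.4)(0.21)² = 0.04851 kg m²; centre at d = 0.81 m, so the parallel axis theorem gives I = 0.04851 + (4.4)(0.81)² = 2.9354 kg m².
Total I = 1.3992 + 0.82134 + 1.2994 + 2.9354 = 6.4553 kg m².

6.46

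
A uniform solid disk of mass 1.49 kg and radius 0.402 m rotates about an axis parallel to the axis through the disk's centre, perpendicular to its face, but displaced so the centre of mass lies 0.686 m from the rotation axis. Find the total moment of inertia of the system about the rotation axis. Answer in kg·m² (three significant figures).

I_cm = (1/2)MR² = (1/2)(1.49)(0.402)² = 0.12039 kg·m²; centre at d = 0.686 m, so the parallel axis theorem gives I = 0.12039 + (1.49)(0.686)² = 0.82158 kg·m².

0.822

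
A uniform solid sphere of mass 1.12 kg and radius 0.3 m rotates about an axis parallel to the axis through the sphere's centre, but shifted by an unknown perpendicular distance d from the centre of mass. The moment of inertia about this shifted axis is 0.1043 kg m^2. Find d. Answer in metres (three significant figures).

0.239

About the centre-of-mass axis, I_cm = (2/5)MR² = (2/5)(1.12)(0.3)² = 0.04032 kg m^2.
Parallel axis theorem: I = I_cm + Md², so Md² = 0.1043 − 0.04032 = 0.06398 kg m^2.
d = √(0.06398 / 1.12) = 0.23901 m.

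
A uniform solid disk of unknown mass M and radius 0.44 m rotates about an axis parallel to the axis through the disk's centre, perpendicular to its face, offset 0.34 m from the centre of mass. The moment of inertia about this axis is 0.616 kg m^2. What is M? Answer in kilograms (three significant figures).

2.90

I = I_cm + Md² = (1/2)MR² + Md² = M·[0.5·(0.44)² + (0.34)²] = M·0.2124.
So M = 0.616 / 0.2124 = 2.9002 kg.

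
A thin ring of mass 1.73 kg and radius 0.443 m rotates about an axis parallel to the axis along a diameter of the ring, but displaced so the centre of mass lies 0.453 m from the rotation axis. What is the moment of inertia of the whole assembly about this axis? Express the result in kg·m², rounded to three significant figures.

0.525

I_cm = (1/2)MR² = (1/2)(1.73)(0.443)² = 0.16976 kg·m²; centre at d = 0.453 m, so the parallel axis theorem gives I = 0.16976 + (1.73)(0.453)² = 0.52477 kg·m².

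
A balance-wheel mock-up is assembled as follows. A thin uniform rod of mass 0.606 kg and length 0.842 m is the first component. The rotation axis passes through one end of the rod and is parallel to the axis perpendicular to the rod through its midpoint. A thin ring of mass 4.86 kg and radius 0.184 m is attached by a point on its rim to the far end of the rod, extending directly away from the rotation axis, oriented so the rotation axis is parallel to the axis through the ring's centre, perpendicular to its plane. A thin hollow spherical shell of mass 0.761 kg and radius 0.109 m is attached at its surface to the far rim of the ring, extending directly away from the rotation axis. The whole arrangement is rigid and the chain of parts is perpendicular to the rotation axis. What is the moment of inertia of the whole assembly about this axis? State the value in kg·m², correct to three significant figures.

Thin rod: I_cm = (1/12)ML² = (1/12)(0.606)(0.842)² = 0.035803 kg·m²; centre at d = 0.421 m, so the parallel axis theorem gives I = 0.035803 + (0.606)(0.421)² = 0.14321 kg·m².
Thin ring: I_cm = MR² = (4.86)(0.184)² = 0.16454 kg·m²; centre at d = 0.421 + 0.421 + 0.184 = 1.026 m, so the parallel axis theorem gives I = 0.16454 + (4.86)(1.026)² = 5.2805 kg·m².
Spherical shell: I_cm = (2/3)MR² = (2/3)(0.761)(0.109)² = 0.0060276 kg·m²; centre at d = 0.421 + 0.421 + 0.184 + 0.184 + 0.109 = 1.319 m, so the parallel axis theorem gives I = 0.0060276 + (0.761)(1.319)² = 1.33 kg·m².
Total I = 0.14321 + 5.2805 + 1.33 = 6.7537 kg·m².

6.75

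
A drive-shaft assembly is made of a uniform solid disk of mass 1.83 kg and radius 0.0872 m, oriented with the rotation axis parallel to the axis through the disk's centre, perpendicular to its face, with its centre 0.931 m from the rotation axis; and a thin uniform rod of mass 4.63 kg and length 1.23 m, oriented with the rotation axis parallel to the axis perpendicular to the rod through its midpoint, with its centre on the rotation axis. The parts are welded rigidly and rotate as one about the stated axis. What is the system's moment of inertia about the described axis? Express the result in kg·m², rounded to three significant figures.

Solid disk: I_cm = (1/2)MR² = (1/2)(1.83)(0.0872)² = 0.0069575 kg·m²; centre at d = 0.931 m, so the parallel axis theorem gives I = 0.0069575 + (1.83)(0.931)² = 1.5931 kg·m².
Thin rod: I_cm = (1/12)ML² = (1/12)(4.63)(1.23)² = 0.58373 kg·m²; axis through the centre, so I = 0.58373 kg·m².
Total I = 1.5931 + 0.58373 = 2.1769 kg·m².

2.18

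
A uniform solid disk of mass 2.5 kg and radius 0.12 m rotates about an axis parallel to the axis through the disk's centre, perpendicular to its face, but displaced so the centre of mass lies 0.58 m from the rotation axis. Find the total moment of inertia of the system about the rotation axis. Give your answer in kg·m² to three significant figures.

I_cm = (1/2)MR² = (1/2)(2.5)(0.12)² = 0.018 kg·m²; centre at d = 0.58 m, so I = I_cm + Md² gives I = 0.018 + (2.5)(0.58)² = 0.859 kg·m².

0.859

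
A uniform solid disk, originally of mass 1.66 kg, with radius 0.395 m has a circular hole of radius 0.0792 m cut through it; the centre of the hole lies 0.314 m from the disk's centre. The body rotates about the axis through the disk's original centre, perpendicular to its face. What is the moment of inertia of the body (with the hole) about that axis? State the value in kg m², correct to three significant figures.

0.123

Unpierced body about its centre: I₀ = (1/2)MR² = (1/2)(1.66)(0.395)² = 0.1295 kg m².
The removed disk has mass m = M·(r/R)² = (1.66)(0.0792/0.395)² = 0.066737 kg (same uniform areal density).
Its moment of inertia about the rotation axis (parallel-axis theorem): I_hole = (1/2)mr² + md² = (1/2)(0.066737)(0.0792)² + (0.066737)(0.314)² = 0.0067893 kg m².
Treating the hole as negative mass, I = I₀ − I_hole = 0.1295 − 0.0067893 = 0.12271 kg m².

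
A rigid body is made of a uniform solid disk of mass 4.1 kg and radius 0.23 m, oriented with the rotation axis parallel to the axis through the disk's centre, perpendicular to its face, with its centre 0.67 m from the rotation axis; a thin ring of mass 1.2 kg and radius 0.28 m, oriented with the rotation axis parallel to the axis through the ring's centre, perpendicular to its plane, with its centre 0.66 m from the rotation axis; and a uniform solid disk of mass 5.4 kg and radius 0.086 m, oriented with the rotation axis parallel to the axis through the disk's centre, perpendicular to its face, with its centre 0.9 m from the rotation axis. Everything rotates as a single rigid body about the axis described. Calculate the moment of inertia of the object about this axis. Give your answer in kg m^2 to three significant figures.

Solid disk: I_cm = (1/2)MR² = (1/2)(4.1)(0.23)² = 0.10844 kg m^2; centre at d = 0.67 m, so the parallel axis theorem gives I = 0.10844 + (4.1)(0.67)² = 1.9489 kg m^2.
Thin ring: I_cm = MR² = (1.2)(0.28)² = 0.09408 kg m^2; centre at d = 0.66 m, so the parallel axis theorem gives I = 0.09408 + (1.2)(0.66)² = 0.6168 kg m^2.
Solid disk: I_cm = (1/2)MR² = (1/2)(5.4)(0.086)² = 0.019969 kg m^2; centre at d = 0.9 m, so the parallel axis theorem gives I = 0.019969 + (5.4)(0.9)² = 4.394 kg m^2.
Total I = 1.9489 + 0.6168 + 4.394 = 6.9597 kg m^2.

6.96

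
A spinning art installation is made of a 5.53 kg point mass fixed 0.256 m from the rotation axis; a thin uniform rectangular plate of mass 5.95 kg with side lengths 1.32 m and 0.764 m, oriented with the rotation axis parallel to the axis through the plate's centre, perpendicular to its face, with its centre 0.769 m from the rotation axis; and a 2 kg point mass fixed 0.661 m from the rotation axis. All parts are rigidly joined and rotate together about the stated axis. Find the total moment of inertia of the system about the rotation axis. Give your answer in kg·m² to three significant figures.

5.91

Point mass: I_cm = 0; centre at d = 0.256 m, so I = I_cm + Md² gives I = 0 + (5.53)(0.256)² = 0.36241 kg·m².
Rectangular plate: I_cm = (1/12)M(a²+b²) = (1/12)(5.95)[(1.32)² + (0.764)²] = 1.1534 kg·m²; centre at d = 0.769 m, so I = I_cm + Md² gives I = 1.1534 + (5.95)(0.769)² = 4.672 kg·m².
Point mass: I_cm = 0; centre at d = 0.661 m, so I = I_cm + Md² gives I = 0 + (2)(0.661)² = 0.87384 kg·m².
Total I = 0.36241 + 4.672 + 0.87384 = 5.9082 kg·m².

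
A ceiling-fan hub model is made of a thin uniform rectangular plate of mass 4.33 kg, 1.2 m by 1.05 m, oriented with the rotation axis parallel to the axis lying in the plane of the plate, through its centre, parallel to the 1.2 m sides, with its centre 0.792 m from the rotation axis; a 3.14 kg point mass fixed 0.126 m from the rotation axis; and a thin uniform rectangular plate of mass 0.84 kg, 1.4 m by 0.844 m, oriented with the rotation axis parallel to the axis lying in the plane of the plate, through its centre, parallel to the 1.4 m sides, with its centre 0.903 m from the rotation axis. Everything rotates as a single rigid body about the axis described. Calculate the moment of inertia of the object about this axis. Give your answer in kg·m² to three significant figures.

Rectangular plate: I_cm = (1/12)Mb² = (1/12)(4.33)(1.05)² = 0.39782 kg·m²; centre at d = 0.792 m, so the parallel axis theorem gives I = 0.39782 + (4.33)(0.792)² = 3.1139 kg·m².
Point mass: I_cm = 0; centre at d = 0.126 m, so the parallel axis theorem gives I = 0 + (3.14)(0.126)² = 0.049851 kg·m².
Rectangular plate: I_cm = (1/12)Mb² = (1/12)(0.84)(0.844)² = 0.049864 kg·m²; centre at d = 0.903 m, so the parallel axis theorem gives I = 0.049864 + (0.84)(0.903)² = 0.73481 kg·m².
Total I = 3.1139 + 0.049851 + 0.73481 = 3.8985 kg·m².

3.90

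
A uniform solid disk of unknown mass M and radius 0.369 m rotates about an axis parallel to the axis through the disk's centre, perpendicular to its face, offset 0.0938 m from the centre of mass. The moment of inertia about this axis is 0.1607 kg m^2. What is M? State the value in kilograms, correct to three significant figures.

I = I_cm + Md² = (1/2)MR² + Md² = M·[0.5·(0.369)² + (0.0938)²] = M·0.076879.
So M = 0.1607 / 0.076879 = 2.0903 kg.

2.09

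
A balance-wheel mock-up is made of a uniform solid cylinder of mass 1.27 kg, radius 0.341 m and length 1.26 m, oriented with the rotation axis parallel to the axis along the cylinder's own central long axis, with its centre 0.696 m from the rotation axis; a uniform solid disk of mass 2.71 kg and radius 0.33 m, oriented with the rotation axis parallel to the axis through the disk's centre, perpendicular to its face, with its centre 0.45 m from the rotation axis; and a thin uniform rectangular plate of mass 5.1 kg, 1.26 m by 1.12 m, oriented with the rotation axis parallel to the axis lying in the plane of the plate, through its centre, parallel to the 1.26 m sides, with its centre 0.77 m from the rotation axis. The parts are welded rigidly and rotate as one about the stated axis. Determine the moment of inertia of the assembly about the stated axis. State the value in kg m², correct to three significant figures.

4.94

Solid cylinder: I_cm = (1/2)MR² = (1/2)(1.27)(0.341)² = 0.073838 kg m²; centre at d = 0.696 m, so I = I_cm + Md² gives I = 0.073838 + (1.27)(0.696)² = 0.68905 kg m².
Solid disk: I_cm = (1/2)MR² = (1/2)(2.71)(0.33)² = 0.14756 kg m²; centre at d = 0.45 m, so I = I_cm + Md² gives I = 0.14756 + (2.71)(0.45)² = 0.69633 kg m².
Rectangular plate: I_cm = (1/12)Mb² = (1/12)(5.1)(1.12)² = 0.53312 kg m²; centre at d = 0.77 m, so I = I_cm + Md² gives I = 0.53312 + (5.1)(0.77)² = 3.5569 kg m².
Total I = 0.68905 + 0.69633 + 3.5569 = 4.9423 kg m².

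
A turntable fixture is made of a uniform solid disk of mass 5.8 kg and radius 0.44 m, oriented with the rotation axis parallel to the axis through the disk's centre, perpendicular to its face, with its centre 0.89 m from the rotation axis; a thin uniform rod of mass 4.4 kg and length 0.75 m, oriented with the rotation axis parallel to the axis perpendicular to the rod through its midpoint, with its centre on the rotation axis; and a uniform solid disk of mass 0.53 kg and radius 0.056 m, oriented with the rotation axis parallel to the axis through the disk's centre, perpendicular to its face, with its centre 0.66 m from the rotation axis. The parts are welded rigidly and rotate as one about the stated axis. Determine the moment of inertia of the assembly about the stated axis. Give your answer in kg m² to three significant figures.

Solid disk: I_cm = (1/2)MR² = (1/2)(5.8)(0.44)² = 0.56144 kg m²; centre at d = 0.89 m, so I = I_cm + Md² gives I = 0.56144 + (5.8)(0.89)² = 5.1556 kg m².
Thin rod: I_cm = (1/12)ML² = (1/12)(4.4)(0.75)² = 0.20625 kg m²; axis through the centre, so I = 0.20625 kg m².
Solid disk: I_cm = (1/2)MR² = (1/2)(0.53)(0.056)² = 0.00083104 kg m²; centre at d = 0.66 m, so I = I_cm + Md² gives I = 0.00083104 + (0.53)(0.66)² = 0.2317 kg m².
Total I = 5.1556 + 0.20625 + 0.2317 = 5.5936 kg m².

5.59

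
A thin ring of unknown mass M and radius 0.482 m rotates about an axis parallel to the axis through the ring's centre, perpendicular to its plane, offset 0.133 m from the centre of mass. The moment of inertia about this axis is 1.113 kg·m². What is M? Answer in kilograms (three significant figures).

4.45

I = I_cm + Md² = MR² + Md² = M·[1·(0.482)² + (0.133)²] = M·0.25001.
So M = 1.113 / 0.25001 = 4.4518 kg.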